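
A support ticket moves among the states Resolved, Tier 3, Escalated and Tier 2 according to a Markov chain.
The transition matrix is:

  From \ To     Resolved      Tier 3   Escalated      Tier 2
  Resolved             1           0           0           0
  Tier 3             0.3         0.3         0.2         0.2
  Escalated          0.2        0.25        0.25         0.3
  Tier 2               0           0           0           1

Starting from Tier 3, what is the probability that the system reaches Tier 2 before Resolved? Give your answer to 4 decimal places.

0.4421

Let h(s) be the probability of absorption at Tier 2 starting from transient state s. Then h(Tier 2) = 1 and h(Resolved) = 0. By first-step analysis:
h(Tier 3) = 0.3·0 + 0.3·h(Tier 3) + 0.2·h(Escalated) + 0.2·1
h(Escalated) = 0.2·0 + 0.25·h(Tier 3) + 0.25·h(Escalated) + 0.3·1
Solving: h(Tier 3) = 0.4421, h(Escalated) = 0.5474.
Starting from Tier 3, the probability is 0.4421.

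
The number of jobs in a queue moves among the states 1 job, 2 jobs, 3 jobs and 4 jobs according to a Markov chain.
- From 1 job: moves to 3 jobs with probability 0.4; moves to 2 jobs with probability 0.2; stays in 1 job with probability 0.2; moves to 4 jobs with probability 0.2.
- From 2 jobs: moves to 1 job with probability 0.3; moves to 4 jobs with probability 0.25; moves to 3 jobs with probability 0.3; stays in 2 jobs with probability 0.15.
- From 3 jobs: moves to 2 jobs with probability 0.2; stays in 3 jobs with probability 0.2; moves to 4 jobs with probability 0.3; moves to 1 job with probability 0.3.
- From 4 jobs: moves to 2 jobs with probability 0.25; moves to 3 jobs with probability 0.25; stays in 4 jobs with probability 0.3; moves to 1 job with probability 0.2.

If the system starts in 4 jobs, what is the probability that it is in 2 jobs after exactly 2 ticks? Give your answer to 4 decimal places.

0.2025

Propagate the distribution vector 2 ticks from 4 jobs.
After 0 ticks: (0.0000, 0.0000, 0.0000, 1.0000)
After 1 tick: (0.2000, 0.2500, 0.2500, 0.3000)
After 2 ticks: (0.2500, 0.2025, 0.2800, 0.2675)
P(in 2 jobs after 2 ticks) = 0.2025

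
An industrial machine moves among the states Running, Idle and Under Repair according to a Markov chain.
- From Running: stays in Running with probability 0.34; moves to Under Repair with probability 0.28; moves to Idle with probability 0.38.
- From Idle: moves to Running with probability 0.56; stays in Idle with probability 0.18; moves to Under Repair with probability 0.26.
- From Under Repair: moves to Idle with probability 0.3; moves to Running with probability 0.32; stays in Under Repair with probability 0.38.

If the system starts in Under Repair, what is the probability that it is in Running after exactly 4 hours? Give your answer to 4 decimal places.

0.3993

Propagate the distribution vector 4 hours from Under Repair.
After 0 hours: (0.0000, 0.0000, 1.0000)
After 1 hour: (0.3200, 0.3000, 0.3800)
After 2 hours: (0.3984, 0.2896, 0.3120)
After 3 hours: (0.3975, 0.2971, 0.3054)
After 4 hours: (0.3993, 0.2961, 0.3046)
P(in Running after 4 hours) = 0.3993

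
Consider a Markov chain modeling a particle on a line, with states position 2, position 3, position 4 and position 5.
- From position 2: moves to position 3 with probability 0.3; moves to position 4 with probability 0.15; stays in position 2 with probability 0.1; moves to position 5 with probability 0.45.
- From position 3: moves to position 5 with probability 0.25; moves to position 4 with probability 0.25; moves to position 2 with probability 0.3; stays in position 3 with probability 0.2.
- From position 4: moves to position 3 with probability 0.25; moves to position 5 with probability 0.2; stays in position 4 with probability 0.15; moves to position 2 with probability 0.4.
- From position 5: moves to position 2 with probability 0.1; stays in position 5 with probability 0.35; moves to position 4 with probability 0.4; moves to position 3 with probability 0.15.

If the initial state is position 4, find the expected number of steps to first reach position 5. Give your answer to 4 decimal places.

3.5128

Let t(s) be the expected number of steps to first reach position 5 from state s, with t(position 5) = 0. Conditioning on the first step:
t(position 2) = 1 + 0.1·t(position 2) + 0.3·t(position 3) + 0.15·t(position 4)
t(position 3) = 1 + 0.3·t(position 2) + 0.2·t(position 3) + 0.25·t(position 4)
t(position 4) = 1 + 0.4·t(position 2) + 0.25·t(position 3) + 0.15·t(position 4)
Solving: t(position 2) = 2.8333, t(position 3) = 3.4103, t(position 4) = 3.5128.
Expected steps from position 4 to position 5: 3.5128.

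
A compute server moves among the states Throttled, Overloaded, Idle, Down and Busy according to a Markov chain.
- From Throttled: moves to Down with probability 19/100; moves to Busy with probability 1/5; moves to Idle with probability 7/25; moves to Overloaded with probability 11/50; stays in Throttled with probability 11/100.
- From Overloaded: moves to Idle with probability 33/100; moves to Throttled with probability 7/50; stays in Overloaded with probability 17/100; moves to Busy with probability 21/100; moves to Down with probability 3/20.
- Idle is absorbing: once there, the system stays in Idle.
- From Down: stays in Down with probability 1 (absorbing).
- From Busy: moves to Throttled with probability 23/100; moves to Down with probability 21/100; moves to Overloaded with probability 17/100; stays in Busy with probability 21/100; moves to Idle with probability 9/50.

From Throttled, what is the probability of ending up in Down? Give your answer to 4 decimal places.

Let h(s) be the probability of absorption at Down starting from transient state s. Then h(Down) = 1 and h(Idle) = 0. By first-step analysis:
h(Throttled) = 0.11·h(Throttled) + 0.22·h(Overloaded) + 0.28·0 + 0.19·1 + 0.2·h(Busy)
h(Overloaded) = 0.14·h(Throttled) + 0.17·h(Overloaded) + 0.33·0 + 0.15·1 + 0.21·h(Busy)
h(Busy) = 0.23·h(Throttled) + 0.17·h(Overloaded) + 0.18·0 + 0.21·1 + 0.21·h(Busy)
Solving: h(Throttled) = 0.4084, h(Overloaded) = 0.3669, h(Busy) = 0.4637.
Starting from Throttled, the probability is 0.4084.

0.4084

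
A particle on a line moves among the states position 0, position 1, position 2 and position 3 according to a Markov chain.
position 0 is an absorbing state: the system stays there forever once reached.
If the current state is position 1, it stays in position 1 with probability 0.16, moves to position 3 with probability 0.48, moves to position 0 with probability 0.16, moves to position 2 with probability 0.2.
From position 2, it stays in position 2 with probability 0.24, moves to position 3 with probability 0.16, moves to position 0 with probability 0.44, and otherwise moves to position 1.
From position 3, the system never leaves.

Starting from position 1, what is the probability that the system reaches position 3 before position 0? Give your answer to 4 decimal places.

Let h(s) be the probability of absorption at position 3 starting from transient state s. Then h(position 3) = 1 and h(position 0) = 0. By first-step analysis:
h(position 1) = 0.16·0 + 0.16·h(position 1) + 0.2·h(position 2) + 0.48·1
h(position 2) = 0.44·0 + 0.16·h(position 1) + 0.24·h(position 2) + 0.16·1
Solving: h(position 1) = 0.6544, h(position 2) = 0.3483.
Starting from position 1, the probability is 0.6544.

0.6544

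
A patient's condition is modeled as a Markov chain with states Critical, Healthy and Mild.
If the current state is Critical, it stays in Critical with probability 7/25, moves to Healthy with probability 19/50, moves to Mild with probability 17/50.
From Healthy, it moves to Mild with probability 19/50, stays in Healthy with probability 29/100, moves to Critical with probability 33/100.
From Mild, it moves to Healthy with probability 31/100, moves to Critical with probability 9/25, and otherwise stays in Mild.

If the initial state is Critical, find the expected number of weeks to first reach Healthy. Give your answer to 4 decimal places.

2.8056

Let t(s) be the expected number of weeks to first reach Healthy from state s, with t(Healthy) = 0. Conditioning on the first week:
t(Critical) = 1 + 0.28·t(Critical) + 0.34·t(Mild)
t(Mild) = 1 + 0.36·t(Critical) + 0.33·t(Mild)
Solving: t(Critical) = 2.8056, t(Mild) = 3.0000.
Expected weeks from Critical to Healthy: 2.8056.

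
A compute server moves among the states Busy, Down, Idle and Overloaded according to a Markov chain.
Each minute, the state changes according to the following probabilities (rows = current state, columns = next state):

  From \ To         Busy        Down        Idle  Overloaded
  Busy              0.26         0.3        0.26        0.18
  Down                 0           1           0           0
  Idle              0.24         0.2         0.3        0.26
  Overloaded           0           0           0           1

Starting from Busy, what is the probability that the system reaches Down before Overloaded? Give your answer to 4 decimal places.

0.5751

Let h(s) be the probability of absorption at Down starting from transient state s. Then h(Down) = 1 and h(Overloaded) = 0. By first-step analysis:
h(Busy) = 0.26·h(Busy) + 0.3·1 + 0.26·h(Idle) + 0.18·0
h(Idle) = 0.24·h(Busy) + 0.2·1 + 0.3·h(Idle) + 0.26·0
Solving: h(Busy) = 0.5751, h(Idle) = 0.4829.
Starting from Busy, the probability is 0.5751.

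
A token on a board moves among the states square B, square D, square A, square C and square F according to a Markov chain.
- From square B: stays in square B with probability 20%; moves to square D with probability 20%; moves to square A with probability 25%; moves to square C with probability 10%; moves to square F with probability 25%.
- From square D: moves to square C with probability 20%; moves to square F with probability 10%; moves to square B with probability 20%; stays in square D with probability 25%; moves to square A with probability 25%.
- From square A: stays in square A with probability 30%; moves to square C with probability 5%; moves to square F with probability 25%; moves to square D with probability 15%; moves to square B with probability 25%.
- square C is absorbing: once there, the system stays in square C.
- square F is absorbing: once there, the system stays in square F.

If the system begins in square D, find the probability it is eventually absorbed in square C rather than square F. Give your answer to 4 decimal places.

Let h(s) be the probability of absorption at square C starting from transient state s. Then h(square C) = 1 and h(square F) = 0. By first-step analysis:
h(square B) = 0.2·h(square B) + 0.2·h(square D) + 0.25·h(square A) + 0.1·1 + 0.25·0
h(square D) = 0.2·h(square B) + 0.25·h(square D) + 0.25·h(square A) + 0.2·1 + 0.1·0
h(square A) = 0.25·h(square B) + 0.15·h(square D) + 0.3·h(square A) + 0.05·1 + 0.25·0
Solving: h(square B) = 0.3257, h(square D) = 0.4481, h(square A) = 0.2838.
Starting from square D, the probability is 0.4481.

0.4481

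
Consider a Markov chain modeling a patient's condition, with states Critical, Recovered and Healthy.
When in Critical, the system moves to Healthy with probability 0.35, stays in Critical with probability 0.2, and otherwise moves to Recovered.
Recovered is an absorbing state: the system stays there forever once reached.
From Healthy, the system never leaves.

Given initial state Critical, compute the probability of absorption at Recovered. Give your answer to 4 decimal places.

Let h(s) be the probability of absorption at Recovered starting from transient state s. Then h(Recovered) = 1 and h(Healthy) = 0. By first-step analysis:
h(Critical) = 0.2·h(Critical) + 0.45·1 + 0.35·0
Solving: h(Critical) = 0.5625.
Starting from Critical, the probability is 0.5625.

0.5625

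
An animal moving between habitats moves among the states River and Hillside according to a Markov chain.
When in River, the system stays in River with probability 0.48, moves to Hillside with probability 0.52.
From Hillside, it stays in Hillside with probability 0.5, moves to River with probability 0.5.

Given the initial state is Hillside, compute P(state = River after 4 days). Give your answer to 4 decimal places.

0.4902

Propagate the distribution vector 4 days from Hillside.
After 0 days: (0.0000, 1.0000)
After 1 day: (0.5000, 0.5000)
After 2 days: (0.4900, 0.5100)
After 3 days: (0.4902, 0.5098)
After 4 days: (0.4902, 0.5098)
P(in River after 4 days) = 0.4902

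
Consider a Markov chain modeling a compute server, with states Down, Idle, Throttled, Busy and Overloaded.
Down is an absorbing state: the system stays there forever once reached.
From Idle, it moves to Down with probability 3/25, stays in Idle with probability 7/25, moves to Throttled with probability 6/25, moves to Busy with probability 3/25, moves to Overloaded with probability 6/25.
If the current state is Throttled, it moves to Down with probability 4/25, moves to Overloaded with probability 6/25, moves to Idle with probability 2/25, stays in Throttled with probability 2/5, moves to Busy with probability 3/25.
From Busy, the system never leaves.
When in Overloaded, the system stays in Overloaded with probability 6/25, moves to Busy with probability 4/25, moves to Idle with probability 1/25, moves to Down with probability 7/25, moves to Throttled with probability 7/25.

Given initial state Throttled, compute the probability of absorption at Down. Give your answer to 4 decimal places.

0.5884

Let h(s) be the probability of absorption at Down starting from transient state s. Then h(Down) = 1 and h(Busy) = 0. By first-step analysis:
h(Idle) = 0.12·1 + 0.28·h(Idle) + 0.24·h(Throttled) + 0.12·0 + 0.24·h(Overloaded)
h(Throttled) = 0.16·1 + 0.08·h(Idle) + 0.4·h(Throttled) + 0.12·0 + 0.24·h(Overloaded)
h(Overloaded) = 0.28·1 + 0.04·h(Idle) + 0.28·h(Throttled) + 0.16·0 + 0.24·h(Overloaded)
Solving: h(Idle) = 0.5678, h(Throttled) = 0.5884, h(Overloaded) = 0.6151.
Starting from Throttled, the probability is 0.5884.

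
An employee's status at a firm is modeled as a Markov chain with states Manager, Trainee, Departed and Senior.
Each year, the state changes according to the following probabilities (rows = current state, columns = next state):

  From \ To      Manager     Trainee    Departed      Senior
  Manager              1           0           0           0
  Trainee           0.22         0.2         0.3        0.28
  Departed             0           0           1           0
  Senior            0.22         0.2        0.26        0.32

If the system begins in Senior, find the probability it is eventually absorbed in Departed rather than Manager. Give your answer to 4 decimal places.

Let h(s) be the probability of absorption at Departed starting from transient state s. Then h(Departed) = 1 and h(Manager) = 0. By first-step analysis:
h(Trainee) = 0.22·0 + 0.2·h(Trainee) + 0.3·1 + 0.28·h(Senior)
h(Senior) = 0.22·0 + 0.2·h(Trainee) + 0.26·1 + 0.32·h(Senior)
Solving: h(Trainee) = 0.5672, h(Senior) = 0.5492.
Starting from Senior, the probability is 0.5492.

0.5492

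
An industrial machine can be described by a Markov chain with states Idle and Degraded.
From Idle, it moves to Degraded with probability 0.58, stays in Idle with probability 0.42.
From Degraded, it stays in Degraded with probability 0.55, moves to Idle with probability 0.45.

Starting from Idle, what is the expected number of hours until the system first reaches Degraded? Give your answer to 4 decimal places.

Let t(s) be the expected number of hours to first reach Degraded from state s, with t(Degraded) = 0. Conditioning on the first hour:
t(Idle) = 1 + 0.42·t(Idle)
Solving: t(Idle) = 1.7241.
Expected hours from Idle to Degraded: 1.7241.

1.7241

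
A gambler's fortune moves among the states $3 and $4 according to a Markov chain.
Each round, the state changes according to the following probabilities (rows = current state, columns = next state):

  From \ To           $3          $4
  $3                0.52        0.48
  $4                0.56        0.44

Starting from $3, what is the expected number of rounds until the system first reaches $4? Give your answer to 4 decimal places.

Let t(s) be the expected number of rounds to first reach $4 from state s, with t($4) = 0. Conditioning on the first round:
t($3) = 1 + 0.52·t($3)
Solving: t($3) = 2.0833.
Expected rounds from $3 to $4: 2.0833.

2.0833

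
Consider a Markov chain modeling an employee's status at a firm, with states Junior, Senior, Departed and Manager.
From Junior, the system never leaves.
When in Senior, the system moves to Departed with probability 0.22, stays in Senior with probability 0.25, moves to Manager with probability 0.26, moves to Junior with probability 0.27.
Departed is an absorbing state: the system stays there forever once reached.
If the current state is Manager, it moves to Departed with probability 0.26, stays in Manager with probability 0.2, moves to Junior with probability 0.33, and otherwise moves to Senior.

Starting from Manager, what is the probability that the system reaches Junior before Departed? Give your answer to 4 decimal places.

0.5578

Let h(s) be the probability of absorption at Junior starting from transient state s. Then h(Junior) = 1 and h(Departed) = 0. By first-step analysis:
h(Senior) = 0.27·1 + 0.25·h(Senior) + 0.22·0 + 0.26·h(Manager)
h(Manager) = 0.33·1 + 0.21·h(Senior) + 0.26·0 + 0.2·h(Manager)
Solving: h(Senior) = 0.5534, h(Manager) = 0.5578.
Starting from Manager, the probability is 0.5578.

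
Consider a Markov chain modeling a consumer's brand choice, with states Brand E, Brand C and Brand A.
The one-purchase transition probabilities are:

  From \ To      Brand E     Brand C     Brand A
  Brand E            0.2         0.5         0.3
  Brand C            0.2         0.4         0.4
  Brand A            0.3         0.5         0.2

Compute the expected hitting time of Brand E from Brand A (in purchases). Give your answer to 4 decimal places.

Let t(s) be the expected number of purchases to first reach Brand E from state s, with t(Brand E) = 0. Conditioning on the first purchase:
t(Brand C) = 1 + 0.4·t(Brand C) + 0.4·t(Brand A)
t(Brand A) = 1 + 0.5·t(Brand C) + 0.2·t(Brand A)
Solving: t(Brand C) = 4.2857, t(Brand A) = 3.9286.
Expected purchases from Brand A to Brand E: 3.9286.

3.9286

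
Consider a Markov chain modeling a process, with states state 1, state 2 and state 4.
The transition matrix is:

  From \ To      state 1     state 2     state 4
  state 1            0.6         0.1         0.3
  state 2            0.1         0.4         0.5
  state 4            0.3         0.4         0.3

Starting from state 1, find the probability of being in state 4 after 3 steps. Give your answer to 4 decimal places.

Propagate the distribution vector 3 steps from state 1.
After 0 steps: (1.0000, 0.0000, 0.0000)
After 1 step: (0.6000, 0.1000, 0.3000)
After 2 steps: (0.4600, 0.2200, 0.3200)
After 3 steps: (0.3940, 0.2620, 0.3440)
P(in state 4 after 3 steps) = 0.3440

0.3440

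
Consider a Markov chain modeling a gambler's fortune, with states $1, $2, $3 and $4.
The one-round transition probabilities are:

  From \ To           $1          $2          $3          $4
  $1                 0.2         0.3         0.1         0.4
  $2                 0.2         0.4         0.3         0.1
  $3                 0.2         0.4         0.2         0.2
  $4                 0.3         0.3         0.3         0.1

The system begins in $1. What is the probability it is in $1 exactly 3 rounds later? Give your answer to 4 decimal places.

Propagate the distribution vector 3 rounds from $1.
After 0 rounds: (1.0000, 0.0000, 0.0000, 0.0000)
After 1 round: (0.2000, 0.3000, 0.1000, 0.4000)
After 2 rounds: (0.2400, 0.3400, 0.2500, 0.1700)
After 3 rounds: (0.2170, 0.3590, 0.2270, 0.1970)
P(in $1 after 3 rounds) = 0.2170

0.2170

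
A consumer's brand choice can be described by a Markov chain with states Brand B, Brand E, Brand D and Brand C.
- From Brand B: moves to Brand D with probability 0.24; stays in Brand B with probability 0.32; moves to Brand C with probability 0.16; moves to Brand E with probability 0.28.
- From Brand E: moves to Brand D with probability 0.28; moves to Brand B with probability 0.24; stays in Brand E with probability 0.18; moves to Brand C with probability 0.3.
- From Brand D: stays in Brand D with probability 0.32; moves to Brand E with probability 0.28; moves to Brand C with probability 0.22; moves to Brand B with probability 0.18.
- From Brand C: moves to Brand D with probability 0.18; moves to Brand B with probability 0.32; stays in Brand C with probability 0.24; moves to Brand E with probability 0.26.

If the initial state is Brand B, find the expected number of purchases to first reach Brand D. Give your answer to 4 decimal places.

Let t(s) be the expected number of purchases to first reach Brand D from state s, with t(Brand D) = 0. Conditioning on the first purchase:
t(Brand B) = 1 + 0.32·t(Brand B) + 0.28·t(Brand E) + 0.16·t(Brand C)
t(Brand E) = 1 + 0.24·t(Brand B) + 0.18·t(Brand E) + 0.3·t(Brand C)
t(Brand C) = 1 + 0.32·t(Brand B) + 0.26·t(Brand E) + 0.24·t(Brand C)
Solving: t(Brand B) = 4.2140, t(Brand E) = 4.0961, t(Brand C) = 4.4914.
Expected purchases from Brand B to Brand D: 4.2140.

4.2140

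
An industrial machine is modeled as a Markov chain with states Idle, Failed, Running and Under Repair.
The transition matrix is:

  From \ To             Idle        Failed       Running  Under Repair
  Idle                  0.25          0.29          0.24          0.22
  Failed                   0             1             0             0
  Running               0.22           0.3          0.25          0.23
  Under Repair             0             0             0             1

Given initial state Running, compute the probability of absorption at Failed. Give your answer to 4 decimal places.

Let h(s) be the probability of absorption at Failed starting from transient state s. Then h(Failed) = 1 and h(Under Repair) = 0. By first-step analysis:
h(Idle) = 0.25·h(Idle) + 0.29·1 + 0.24·h(Running) + 0.22·0
h(Running) = 0.22·h(Idle) + 0.3·1 + 0.25·h(Running) + 0.23·0
Solving: h(Idle) = 0.5680, h(Running) = 0.5666.
Starting from Running, the probability is 0.5666.

0.5666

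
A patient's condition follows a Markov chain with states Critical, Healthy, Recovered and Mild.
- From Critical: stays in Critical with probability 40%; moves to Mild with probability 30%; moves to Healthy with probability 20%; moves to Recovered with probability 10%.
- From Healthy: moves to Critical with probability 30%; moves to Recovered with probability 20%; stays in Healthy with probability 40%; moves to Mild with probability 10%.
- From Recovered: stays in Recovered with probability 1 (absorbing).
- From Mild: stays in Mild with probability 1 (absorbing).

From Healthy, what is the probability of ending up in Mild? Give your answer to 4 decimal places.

0.5000

Let h(s) be the probability of absorption at Mild starting from transient state s. Then h(Mild) = 1 and h(Recovered) = 0. By first-step analysis:
h(Critical) = 0.4·h(Critical) + 0.2·h(Healthy) + 0.1·0 + 0.3·1
h(Healthy) = 0.3·h(Critical) + 0.4·h(Healthy) + 0.2·0 + 0.1·1
Solving: h(Critical) = 0.6667, h(Healthy) = 0.5000.
Starting from Healthy, the probability is 0.5000.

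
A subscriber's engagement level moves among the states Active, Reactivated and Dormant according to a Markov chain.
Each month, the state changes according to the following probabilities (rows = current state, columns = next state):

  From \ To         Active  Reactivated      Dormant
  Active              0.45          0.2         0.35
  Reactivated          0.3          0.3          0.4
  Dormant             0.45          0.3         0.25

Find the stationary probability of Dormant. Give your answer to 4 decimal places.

0.3299

Let the stationary distribution be π with π = πP and π_1 + π_2 + π_3 = 1.
π_1 = 0.45·π_1 + 0.3·π_2 + 0.45·π_3
π_2 = 0.2·π_1 + 0.3·π_2 + 0.3·π_3
Solving with the normalization constraint gives π = (0.4112, 0.2589, 0.3299).
So the stationary probability of Dormant is 0.3299.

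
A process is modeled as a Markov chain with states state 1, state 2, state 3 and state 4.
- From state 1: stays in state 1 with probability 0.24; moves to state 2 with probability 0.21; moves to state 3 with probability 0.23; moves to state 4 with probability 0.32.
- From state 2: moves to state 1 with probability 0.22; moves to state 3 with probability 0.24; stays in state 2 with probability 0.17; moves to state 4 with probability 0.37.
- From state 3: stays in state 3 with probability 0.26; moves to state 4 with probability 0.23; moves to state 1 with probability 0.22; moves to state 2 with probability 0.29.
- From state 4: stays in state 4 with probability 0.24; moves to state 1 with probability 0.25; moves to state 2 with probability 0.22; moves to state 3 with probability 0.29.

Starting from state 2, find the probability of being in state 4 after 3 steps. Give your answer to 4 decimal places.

0.2856

Propagate the distribution vector 3 steps from state 2.
After 0 steps: (0.0000, 1.0000, 0.0000, 0.0000)
After 1 step: (0.2200, 0.1700, 0.2400, 0.3700)
After 2 steps: (0.2355, 0.2261, 0.2611, 0.2773)
After 3 steps: (0.2330, 0.2246, 0.2567, 0.2856)
P(in state 4 after 3 steps) = 0.2856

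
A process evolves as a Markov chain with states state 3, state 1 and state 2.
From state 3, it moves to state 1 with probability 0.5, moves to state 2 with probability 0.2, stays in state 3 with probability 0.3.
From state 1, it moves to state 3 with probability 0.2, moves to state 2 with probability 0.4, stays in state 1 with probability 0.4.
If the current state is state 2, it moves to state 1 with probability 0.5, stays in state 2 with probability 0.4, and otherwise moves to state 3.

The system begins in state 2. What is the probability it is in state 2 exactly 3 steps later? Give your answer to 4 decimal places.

Propagate the distribution vector 3 steps from state 2.
After 0 steps: (0.0000, 0.0000, 1.0000)
After 1 step: (0.1000, 0.5000, 0.4000)
After 2 steps: (0.1700, 0.4500, 0.3800)
After 3 steps: (0.1790, 0.4550, 0.3660)
P(in state 2 after 3 steps) = 0.3660

0.3660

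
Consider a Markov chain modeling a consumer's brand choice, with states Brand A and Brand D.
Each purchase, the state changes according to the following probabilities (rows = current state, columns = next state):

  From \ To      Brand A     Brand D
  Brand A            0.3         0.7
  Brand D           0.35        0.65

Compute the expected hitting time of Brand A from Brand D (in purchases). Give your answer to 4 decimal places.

Let t(s) be the expected number of purchases to first reach Brand A from state s, with t(Brand A) = 0. Conditioning on the first purchase:
t(Brand D) = 1 + 0.65·t(Brand D)
Solving: t(Brand D) = 2.8571.
Expected purchases from Brand D to Brand A: 2.8571.

2.8571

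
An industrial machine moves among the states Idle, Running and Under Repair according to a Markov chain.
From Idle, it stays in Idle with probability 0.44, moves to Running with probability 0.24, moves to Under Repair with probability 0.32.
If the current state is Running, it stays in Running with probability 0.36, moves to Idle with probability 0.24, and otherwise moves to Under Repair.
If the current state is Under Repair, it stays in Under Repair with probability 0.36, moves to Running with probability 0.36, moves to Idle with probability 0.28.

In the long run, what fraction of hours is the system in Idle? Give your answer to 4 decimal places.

0.3180

Let the stationary distribution be π with π = πP and π_1 + π_2 + π_3 = 1.
π_1 = 0.44·π_1 + 0.24·π_2 + 0.28·π_3
π_2 = 0.24·π_1 + 0.36·π_2 + 0.36·π_3
Solving with the normalization constraint gives π = (0.3180, 0.3218, 0.3602).
So the stationary probability of Idle is 0.3180.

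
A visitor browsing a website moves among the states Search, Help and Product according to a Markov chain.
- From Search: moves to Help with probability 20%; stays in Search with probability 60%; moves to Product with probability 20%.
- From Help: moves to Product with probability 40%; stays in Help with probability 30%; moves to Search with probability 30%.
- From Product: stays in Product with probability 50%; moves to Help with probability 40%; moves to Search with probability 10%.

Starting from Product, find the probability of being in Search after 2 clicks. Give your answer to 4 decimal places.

Sum over the intermediate state after 1 click:
P = P(Product→Search)·P(Search→Search) + P(Product→Help)·P(Help→Search) + P(Product→Product)·P(Product→Search)
  = 0.1×0.6 + 0.4×0.3 + 0.5×0.1
  = 0.0600 + 0.1200 + 0.0500 = 0.2300

0.2300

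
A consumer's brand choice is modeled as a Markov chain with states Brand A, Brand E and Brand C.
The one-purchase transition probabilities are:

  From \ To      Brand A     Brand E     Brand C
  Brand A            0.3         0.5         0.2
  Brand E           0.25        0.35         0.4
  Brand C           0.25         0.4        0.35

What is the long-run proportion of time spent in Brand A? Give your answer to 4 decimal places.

0.2632

Let the stationary distribution be π with π = πP and π_1 + π_2 + π_3 = 1.
π_1 = 0.3·π_1 + 0.25·π_2 + 0.25·π_3
π_2 = 0.5·π_1 + 0.35·π_2 + 0.4·π_3
Solving with the normalization constraint gives π = (0.2632, 0.4060, 0.3308).
So the stationary probability of Brand A is 0.2632.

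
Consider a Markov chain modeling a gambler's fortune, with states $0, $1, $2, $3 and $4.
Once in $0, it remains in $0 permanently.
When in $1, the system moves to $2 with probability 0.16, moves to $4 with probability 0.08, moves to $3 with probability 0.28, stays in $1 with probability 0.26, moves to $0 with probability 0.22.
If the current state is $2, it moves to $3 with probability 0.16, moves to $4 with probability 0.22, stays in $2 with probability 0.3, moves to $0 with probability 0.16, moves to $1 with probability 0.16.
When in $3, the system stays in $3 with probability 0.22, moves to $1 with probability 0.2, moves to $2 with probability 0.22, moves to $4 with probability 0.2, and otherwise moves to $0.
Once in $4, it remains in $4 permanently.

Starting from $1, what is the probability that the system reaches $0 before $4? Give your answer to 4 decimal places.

0.5847

Let h(s) be the probability of absorption at $0 starting from transient state s. Then h($0) = 1 and h($4) = 0. By first-step analysis:
h($1) = 0.22·1 + 0.26·h($1) + 0.16·h($2) + 0.28·h($3) + 0.08·0
h($2) = 0.16·1 + 0.16·h($1) + 0.3·h($2) + 0.16·h($3) + 0.22·0
h($3) = 0.16·1 + 0.2·h($1) + 0.22·h($2) + 0.22·h($3) + 0.2·0
Solving: h($1) = 0.5847, h($2) = 0.4739, h($3) = 0.4887.
Starting from $1, the probability is 0.5847.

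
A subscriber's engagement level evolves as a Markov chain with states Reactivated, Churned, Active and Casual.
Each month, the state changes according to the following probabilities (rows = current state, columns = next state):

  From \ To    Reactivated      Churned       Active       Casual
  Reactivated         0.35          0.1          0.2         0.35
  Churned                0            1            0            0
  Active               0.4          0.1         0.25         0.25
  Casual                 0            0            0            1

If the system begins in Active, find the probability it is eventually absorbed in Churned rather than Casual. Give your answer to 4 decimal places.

0.2577

Let h(s) be the probability of absorption at Churned starting from transient state s. Then h(Churned) = 1 and h(Casual) = 0. By first-step analysis:
h(Reactivated) = 0.35·h(Reactivated) + 0.1·1 + 0.2·h(Active) + 0.35·0
h(Active) = 0.4·h(Reactivated) + 0.1·1 + 0.25·h(Active) + 0.25·0
Solving: h(Reactivated) = 0.2331, h(Active) = 0.2577.
Starting from Active, the probability is 0.2577.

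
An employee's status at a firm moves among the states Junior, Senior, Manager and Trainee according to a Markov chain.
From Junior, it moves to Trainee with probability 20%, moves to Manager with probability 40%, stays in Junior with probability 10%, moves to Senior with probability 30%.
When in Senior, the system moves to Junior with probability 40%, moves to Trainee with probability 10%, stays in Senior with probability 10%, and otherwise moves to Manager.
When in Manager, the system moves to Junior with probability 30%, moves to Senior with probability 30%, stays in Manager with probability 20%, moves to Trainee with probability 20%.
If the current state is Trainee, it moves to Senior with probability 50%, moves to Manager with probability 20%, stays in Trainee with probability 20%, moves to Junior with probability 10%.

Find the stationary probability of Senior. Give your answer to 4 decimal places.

Let the stationary distribution be π with π = πP and π_1 + π_2 + π_3 + π_4 = 1.
π_1 = 0.1·π_1 + 0.4·π_2 + 0.3·π_3 + 0.1·π_4
π_2 = 0.3·π_1 + 0.1·π_2 + 0.3·π_3 + 0.5·π_4
π_3 = 0.4·π_1 + 0.4·π_2 + 0.2·π_3 + 0.2·π_4
Solving with the normalization constraint gives π = (0.2445, 0.2787, 0.3046, 0.1721).
So the stationary probability of Senior is 0.2787.

0.2787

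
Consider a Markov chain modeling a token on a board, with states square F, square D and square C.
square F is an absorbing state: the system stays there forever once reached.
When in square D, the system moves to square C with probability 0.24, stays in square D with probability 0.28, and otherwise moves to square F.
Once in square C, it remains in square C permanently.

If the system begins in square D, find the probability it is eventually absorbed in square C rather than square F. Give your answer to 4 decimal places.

Let h(s) be the probability of absorption at square C starting from transient state s. Then h(square C) = 1 and h(square F) = 0. By first-step analysis:
h(square D) = 0.48·0 + 0.28·h(square D) + 0.24·1
Solving: h(square D) = 0.3333.
Starting from square D, the probability is 0.3333.

0.3333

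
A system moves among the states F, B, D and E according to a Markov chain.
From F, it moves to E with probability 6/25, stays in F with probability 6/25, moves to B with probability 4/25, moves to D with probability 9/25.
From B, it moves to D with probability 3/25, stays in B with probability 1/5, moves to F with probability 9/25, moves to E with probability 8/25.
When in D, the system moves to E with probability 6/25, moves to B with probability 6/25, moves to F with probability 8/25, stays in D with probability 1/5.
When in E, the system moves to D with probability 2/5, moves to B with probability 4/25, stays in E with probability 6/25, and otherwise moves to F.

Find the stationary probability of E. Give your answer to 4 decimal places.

Let the stationary distribution be π with π = πP and π_1 + π_2 + π_3 + π_4 = 1.
π_1 = 0.24·π_1 + 0.36·π_2 + 0.32·π_3 + 0.2·π_4
π_2 = 0.16·π_1 + 0.2·π_2 + 0.24·π_3 + 0.16·π_4
π_3 = 0.36·π_1 + 0.12·π_2 + 0.2·π_3 + 0.4·π_4
Solving with the normalization constraint gives π = (0.2750, 0.1900, 0.2798, 0.2552).
So the stationary probability of E is 0.2552.

0.2552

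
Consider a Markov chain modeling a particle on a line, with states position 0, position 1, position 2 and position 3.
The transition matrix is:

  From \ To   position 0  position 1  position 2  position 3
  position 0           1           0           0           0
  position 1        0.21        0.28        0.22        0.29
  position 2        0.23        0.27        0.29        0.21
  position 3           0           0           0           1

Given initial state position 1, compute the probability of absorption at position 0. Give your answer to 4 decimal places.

Let h(s) be the probability of absorption at position 0 starting from transient state s. Then h(position 0) = 1 and h(position 3) = 0. By first-step analysis:
h(position 1) = 0.21·1 + 0.28·h(position 1) + 0.22·h(position 2) + 0.29·0
h(position 2) = 0.23·1 + 0.27·h(position 1) + 0.29·h(position 2) + 0.21·0
Solving: h(position 1) = 0.4420, h(position 2) = 0.4920.
Starting from position 1, the probability is 0.4420.

0.4420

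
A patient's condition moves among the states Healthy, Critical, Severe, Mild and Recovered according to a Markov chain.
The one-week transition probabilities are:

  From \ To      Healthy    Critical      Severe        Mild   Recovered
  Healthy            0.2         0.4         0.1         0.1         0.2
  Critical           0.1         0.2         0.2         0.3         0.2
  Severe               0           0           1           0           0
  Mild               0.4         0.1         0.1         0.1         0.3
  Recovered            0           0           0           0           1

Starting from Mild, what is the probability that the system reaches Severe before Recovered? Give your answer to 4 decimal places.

0.3241

Let h(s) be the probability of absorption at Severe starting from transient state s. Then h(Severe) = 1 and h(Recovered) = 0. By first-step analysis:
h(Healthy) = 0.2·h(Healthy) + 0.4·h(Critical) + 0.1·1 + 0.1·h(Mild) + 0.2·0
h(Critical) = 0.1·h(Healthy) + 0.2·h(Critical) + 0.2·1 + 0.3·h(Mild) + 0.2·0
h(Mild) = 0.4·h(Healthy) + 0.1·h(Critical) + 0.1·1 + 0.1·h(Mild) + 0.3·0
Solving: h(Healthy) = 0.3747, h(Critical) = 0.4184, h(Mild) = 0.3241.
Starting from Mild, the probability is 0.3241.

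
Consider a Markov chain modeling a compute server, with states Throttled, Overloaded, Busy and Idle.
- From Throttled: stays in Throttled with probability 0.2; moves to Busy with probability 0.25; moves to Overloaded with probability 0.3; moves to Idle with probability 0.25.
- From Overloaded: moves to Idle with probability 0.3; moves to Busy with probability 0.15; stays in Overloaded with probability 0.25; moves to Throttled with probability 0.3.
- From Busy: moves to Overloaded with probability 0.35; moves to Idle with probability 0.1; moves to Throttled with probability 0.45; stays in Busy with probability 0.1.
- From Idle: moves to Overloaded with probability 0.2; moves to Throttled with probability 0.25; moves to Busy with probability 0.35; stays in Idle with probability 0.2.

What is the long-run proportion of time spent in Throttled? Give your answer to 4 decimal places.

0.2917

Let the stationary distribution be π with π = πP and π_1 + π_2 + π_3 + π_4 = 1.
π_1 = 0.2·π_1 + 0.3·π_2 + 0.45·π_3 + 0.25·π_4
π_2 = 0.3·π_1 + 0.25·π_2 + 0.35·π_3 + 0.2·π_4
π_3 = 0.25·π_1 + 0.15·π_2 + 0.1·π_3 + 0.35·π_4
Solving with the normalization constraint gives π = (0.2917, 0.2748, 0.2127, 0.2208).
So the stationary probability of Throttled is 0.2917.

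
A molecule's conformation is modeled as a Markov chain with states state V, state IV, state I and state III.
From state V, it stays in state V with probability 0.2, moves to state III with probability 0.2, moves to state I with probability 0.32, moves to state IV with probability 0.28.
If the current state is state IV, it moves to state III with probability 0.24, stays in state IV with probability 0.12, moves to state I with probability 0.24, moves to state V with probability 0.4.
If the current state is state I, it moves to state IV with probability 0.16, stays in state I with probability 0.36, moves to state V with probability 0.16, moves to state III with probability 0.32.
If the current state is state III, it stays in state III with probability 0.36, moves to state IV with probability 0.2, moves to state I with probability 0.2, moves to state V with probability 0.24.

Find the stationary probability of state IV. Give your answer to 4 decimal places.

0.1924

Let the stationary distribution be π with π = πP and π_1 + π_2 + π_3 + π_4 = 1.
π_1 = 0.2·π_1 + 0.4·π_2 + 0.16·π_3 + 0.24·π_4
π_2 = 0.28·π_1 + 0.12·π_2 + 0.16·π_3 + 0.2·π_4
π_3 = 0.32·π_1 + 0.24·π_2 + 0.36·π_3 + 0.2·π_4
Solving with the normalization constraint gives π = (0.2387, 0.1924, 0.2814, 0.2875).
So the stationary probability of state IV is 0.1924.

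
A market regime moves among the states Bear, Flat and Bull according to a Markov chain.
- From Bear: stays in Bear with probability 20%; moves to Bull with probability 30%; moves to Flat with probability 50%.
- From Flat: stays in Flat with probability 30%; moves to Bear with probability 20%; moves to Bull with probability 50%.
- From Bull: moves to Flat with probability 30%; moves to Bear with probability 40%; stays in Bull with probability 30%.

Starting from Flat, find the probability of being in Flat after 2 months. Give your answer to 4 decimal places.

0.3400

Sum over the intermediate state after 1 month:
P = P(Flat→Bear)·P(Bear→Flat) + P(Flat→Flat)·P(Flat→Flat) + P(Flat→Bull)·P(Bull→Flat)
  = 0.2×0.5 + 0.3×0.3 + 0.5×0.3
  = 0.1000 + 0.0900 + 0.1500 = 0.3400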